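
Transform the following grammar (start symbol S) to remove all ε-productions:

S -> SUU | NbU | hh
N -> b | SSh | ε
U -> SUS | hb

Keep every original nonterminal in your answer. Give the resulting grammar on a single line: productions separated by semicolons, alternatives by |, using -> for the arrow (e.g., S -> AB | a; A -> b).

S -> bU | hh | NbU | SUU; N -> b | SSh; U -> hb | SUS

Nullable set: {N}.
S -> NbU: N nullable, giving NbU | bU.
Drop N -> ε.
Unchanged (no nullable symbols): S -> SUU; S -> hh; N -> SSh; N -> b; U -> SUS; U -> hb.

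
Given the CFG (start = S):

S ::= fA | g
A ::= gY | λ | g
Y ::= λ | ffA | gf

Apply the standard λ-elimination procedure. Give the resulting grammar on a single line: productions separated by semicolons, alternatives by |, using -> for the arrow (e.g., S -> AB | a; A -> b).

Nullable set: {A, Y}.
S -> fA: A nullable, giving f | fA.
Drop A -> λ.
A -> gY: Y nullable, giving g | gY.
Drop Y -> λ.
Y -> ffA: A nullable, giving ff | ffA.
Unchanged (no nullable symbols): S -> g; A -> g; Y -> gf.

S -> f | g | fA; A -> g | gY; Y -> ff | gf | ffA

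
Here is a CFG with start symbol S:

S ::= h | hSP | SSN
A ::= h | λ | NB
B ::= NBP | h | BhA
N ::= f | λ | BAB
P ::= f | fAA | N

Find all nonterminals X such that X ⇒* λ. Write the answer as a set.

{A, N, P}

Directly nullable (have an ε-rule): {A, N}.
P is nullable via P -> N (every symbol on the right is already known nullable).
Not nullable: B, S — each has a terminal in every rule's right-hand side or depends on a non-nullable symbol.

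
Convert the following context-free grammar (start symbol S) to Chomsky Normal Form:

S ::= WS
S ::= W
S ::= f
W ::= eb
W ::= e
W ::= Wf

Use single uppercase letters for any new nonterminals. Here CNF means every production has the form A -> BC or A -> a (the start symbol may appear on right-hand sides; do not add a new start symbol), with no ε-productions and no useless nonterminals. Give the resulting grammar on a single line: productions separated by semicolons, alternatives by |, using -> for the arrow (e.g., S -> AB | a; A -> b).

No ε-productions.
After unit-elimination: S -> e | f | WS | Wf | eb; W -> e | Wf | eb.
TERM: introduce C -> b, B -> e, A -> f and substitute in every rule of length ≥2.

S -> e | f | BC | WA | WS; A -> f; B -> e; C -> b; W -> e | BC | WA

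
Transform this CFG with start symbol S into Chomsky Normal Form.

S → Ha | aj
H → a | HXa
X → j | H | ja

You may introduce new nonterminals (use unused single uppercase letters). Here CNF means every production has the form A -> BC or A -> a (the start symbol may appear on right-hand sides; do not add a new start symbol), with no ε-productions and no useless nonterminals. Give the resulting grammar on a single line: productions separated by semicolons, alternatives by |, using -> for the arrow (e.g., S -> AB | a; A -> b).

S -> AB | HA; A -> a; B -> j; C -> XA; D -> XA; H -> a | HC; X -> a | j | BA | HD

No ε-productions.
After unit-elimination: S -> Ha | aj; H -> a | HXa; X -> a | j | ja | HXa.
TERM: introduce A -> a, B -> j and substitute in every rule of length ≥2.
BIN: H -> HXA becomes H -> HC, C -> XA; X -> HXA becomes X -> HD, D -> XA.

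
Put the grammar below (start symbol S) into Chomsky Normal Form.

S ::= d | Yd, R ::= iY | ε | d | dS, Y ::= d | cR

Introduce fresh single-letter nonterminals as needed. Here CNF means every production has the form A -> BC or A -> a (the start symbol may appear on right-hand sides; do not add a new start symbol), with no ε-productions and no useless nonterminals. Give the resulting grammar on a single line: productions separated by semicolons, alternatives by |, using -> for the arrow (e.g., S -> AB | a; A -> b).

S -> d | YA; A -> d; B -> i; C -> c; R -> d | AS | BY; Y -> c | d | CR

Nullable: {R}; after ε-elimination: S -> d | Yd; R -> d | dS | iY; Y -> c | d | cR.
No unit productions to eliminate.
TERM: introduce C -> c, A -> d, B -> i and substitute in every rule of length ≥2.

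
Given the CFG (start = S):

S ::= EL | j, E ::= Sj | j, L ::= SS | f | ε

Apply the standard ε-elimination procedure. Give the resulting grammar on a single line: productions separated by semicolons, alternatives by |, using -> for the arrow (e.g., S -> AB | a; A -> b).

S -> E | j | EL; E -> j | Sj; L -> f | SS

Nullable set: {L}.
S -> EL: L nullable, giving E | EL.
Drop L -> ε.
Unchanged (no nullable symbols): S -> j; E -> Sj; E -> j; L -> SS; L -> f.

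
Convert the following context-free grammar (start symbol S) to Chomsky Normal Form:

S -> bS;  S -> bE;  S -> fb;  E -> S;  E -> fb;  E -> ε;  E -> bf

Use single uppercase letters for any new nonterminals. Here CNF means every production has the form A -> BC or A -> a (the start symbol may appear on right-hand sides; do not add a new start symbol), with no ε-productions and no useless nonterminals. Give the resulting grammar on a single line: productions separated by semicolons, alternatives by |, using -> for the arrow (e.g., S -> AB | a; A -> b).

S -> b | AE | AS | BA; A -> b; B -> f; E -> b | AB | AE | AS | BA

Nullable: {E}; after ε-elimination: S -> b | bE | bS | fb; E -> S | bf | fb.
After unit-elimination: S -> b | bE | bS | fb; E -> b | bE | bS | bf | fb.
TERM: introduce A -> b, B -> f and substitute in every rule of length ≥2.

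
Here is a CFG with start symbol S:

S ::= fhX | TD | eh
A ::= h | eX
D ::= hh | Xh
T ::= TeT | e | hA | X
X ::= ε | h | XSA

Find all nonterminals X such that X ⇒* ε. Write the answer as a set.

{T, X}

Directly nullable (have an ε-rule): {X}.
T is nullable via T -> X (every symbol on the right is already known nullable).
Not nullable: A, D, S — each has a terminal in every rule's right-hand side or depends on a non-nullable symbol.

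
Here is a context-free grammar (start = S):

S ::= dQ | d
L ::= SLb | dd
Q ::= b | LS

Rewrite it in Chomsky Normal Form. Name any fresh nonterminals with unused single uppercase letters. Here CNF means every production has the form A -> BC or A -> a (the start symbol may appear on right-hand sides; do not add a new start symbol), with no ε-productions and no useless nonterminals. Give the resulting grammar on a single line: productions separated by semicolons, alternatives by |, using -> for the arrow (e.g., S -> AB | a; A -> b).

No ε-productions.
No unit productions to eliminate.
TERM: introduce A -> b, B -> d and substitute in every rule of length ≥2.
BIN: L -> SLA becomes L -> SC, C -> LA.

S -> d | BQ; A -> b; B -> d; C -> LA; L -> BB | SC; Q -> b | LS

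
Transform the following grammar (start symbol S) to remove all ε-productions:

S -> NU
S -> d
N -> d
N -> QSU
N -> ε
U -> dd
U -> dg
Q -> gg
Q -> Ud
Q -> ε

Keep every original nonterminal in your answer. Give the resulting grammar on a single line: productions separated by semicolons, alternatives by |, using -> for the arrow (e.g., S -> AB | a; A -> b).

S -> U | d | NU; N -> d | SU | QSU; Q -> Ud | gg; U -> dd | dg

Nullable set: {N, Q}.
S -> NU: N nullable, giving NU | U.
Drop N -> ε.
N -> QSU: Q nullable, giving QSU | SU.
Drop Q -> ε.
Unchanged (no nullable symbols): S -> d; N -> d; Q -> Ud; Q -> gg; U -> dd; U -> dg.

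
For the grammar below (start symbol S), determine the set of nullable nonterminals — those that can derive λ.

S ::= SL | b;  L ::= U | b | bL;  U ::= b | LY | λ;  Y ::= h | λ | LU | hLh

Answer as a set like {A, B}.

{L, U, Y}

Directly nullable (have an ε-rule): {U, Y}.
L is nullable via L -> U (every symbol on the right is already known nullable).
Not nullable: S — each has a terminal in every rule's right-hand side or depends on a non-nullable symbol.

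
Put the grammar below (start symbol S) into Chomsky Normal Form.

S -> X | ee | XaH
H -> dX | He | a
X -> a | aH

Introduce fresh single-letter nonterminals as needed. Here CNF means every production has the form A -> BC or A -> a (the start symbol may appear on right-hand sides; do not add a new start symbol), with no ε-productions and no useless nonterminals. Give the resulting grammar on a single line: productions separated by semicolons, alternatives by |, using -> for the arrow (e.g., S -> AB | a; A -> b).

No ε-productions.
After unit-elimination: S -> a | aH | ee | XaH; H -> a | He | dX; X -> a | aH.
TERM: introduce C -> a, B -> d, A -> e and substitute in every rule of length ≥2.
BIN: S -> XCH becomes S -> XD, D -> CH.

S -> a | AA | CH | XD; A -> e; B -> d; C -> a; D -> CH; H -> a | BX | HA; X -> a | CH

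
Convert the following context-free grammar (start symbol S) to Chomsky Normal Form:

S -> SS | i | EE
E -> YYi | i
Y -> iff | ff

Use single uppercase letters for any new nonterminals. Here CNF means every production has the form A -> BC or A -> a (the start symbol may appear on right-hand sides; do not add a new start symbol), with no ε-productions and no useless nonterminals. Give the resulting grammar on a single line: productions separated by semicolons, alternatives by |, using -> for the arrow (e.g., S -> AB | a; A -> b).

No ε-productions.
No unit productions to eliminate.
TERM: introduce B -> f, A -> i and substitute in every rule of length ≥2.
BIN: E -> YYA becomes E -> YC, C -> YA; Y -> ABB becomes Y -> AD, D -> BB.

S -> i | EE | SS; A -> i; B -> f; C -> YA; D -> BB; E -> i | YC; Y -> AD | BB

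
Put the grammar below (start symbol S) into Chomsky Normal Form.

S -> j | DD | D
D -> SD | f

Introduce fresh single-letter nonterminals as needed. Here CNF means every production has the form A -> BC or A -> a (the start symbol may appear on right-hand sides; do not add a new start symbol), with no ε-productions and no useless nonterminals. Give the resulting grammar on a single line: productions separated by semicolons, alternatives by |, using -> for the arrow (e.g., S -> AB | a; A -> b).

S -> f | j | DD | SD; D -> f | SD

No ε-productions.
After unit-elimination: S -> f | j | DD | SD; D -> f | SD.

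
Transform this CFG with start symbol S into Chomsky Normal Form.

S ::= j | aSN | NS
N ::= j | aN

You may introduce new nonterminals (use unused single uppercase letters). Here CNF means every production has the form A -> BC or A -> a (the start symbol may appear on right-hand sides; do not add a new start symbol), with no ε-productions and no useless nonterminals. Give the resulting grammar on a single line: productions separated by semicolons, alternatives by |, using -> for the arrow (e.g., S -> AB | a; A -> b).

S -> j | AB | NS; A -> a; B -> SN; N -> j | AN

No ε-productions.
No unit productions to eliminate.
TERM: introduce A -> a and substitute in every rule of length ≥2.
BIN: S -> ASN becomes S -> AB, B -> SN.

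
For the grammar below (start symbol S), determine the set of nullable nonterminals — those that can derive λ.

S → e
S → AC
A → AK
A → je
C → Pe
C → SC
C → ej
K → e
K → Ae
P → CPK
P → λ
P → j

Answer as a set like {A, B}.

{P}

Directly nullable (have an ε-rule): {P}.
Not nullable: A, C, K, S — each has a terminal in every rule's right-hand side or depends on a non-nullable symbol.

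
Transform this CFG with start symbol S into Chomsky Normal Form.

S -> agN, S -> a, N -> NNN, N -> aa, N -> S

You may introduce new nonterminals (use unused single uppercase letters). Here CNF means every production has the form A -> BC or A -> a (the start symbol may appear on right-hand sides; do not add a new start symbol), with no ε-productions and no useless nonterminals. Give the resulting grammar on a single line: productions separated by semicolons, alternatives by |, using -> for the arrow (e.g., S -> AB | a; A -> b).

No ε-productions.
After unit-elimination: S -> a | agN; N -> a | aa | NNN | agN.
TERM: introduce A -> a, B -> g and substitute in every rule of length ≥2.
BIN: N -> ABN becomes N -> AC, C -> BN; N -> NNN becomes N -> ND, D -> NN; S -> ABN becomes S -> AE, E -> BN.

S -> a | AE; A -> a; B -> g; C -> BN; D -> NN; E -> BN; N -> a | AA | AC | ND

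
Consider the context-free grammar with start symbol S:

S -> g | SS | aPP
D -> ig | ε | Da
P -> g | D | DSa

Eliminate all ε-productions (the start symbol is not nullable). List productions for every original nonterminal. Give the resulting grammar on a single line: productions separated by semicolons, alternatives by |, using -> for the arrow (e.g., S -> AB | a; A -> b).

S -> a | g | SS | aP | aPP; D -> a | Da | ig; P -> D | g | Sa | DSa

Nullable set: {D, P}.
S -> aPP: P, P nullable, giving a | aP | aPP.
Drop D -> ε.
D -> Da: D nullable, giving Da | a.
P -> D: D nullable, giving D.
P -> DSa: D nullable, giving DSa | Sa.
Unchanged (no nullable symbols): S -> SS; S -> g; D -> ig; P -> g.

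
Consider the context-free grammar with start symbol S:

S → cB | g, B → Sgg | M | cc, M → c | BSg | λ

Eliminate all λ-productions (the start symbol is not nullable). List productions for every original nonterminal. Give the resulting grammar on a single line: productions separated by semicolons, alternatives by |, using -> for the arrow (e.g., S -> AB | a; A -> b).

Nullable set: {B, M}.
S -> cB: B nullable, giving c | cB.
B -> M: M nullable, giving M.
Drop M -> λ.
M -> BSg: B nullable, giving BSg | Sg.
Unchanged (no nullable symbols): S -> g; B -> Sgg; B -> cc; M -> c.

S -> c | g | cB; B -> M | cc | Sgg; M -> c | Sg | BSg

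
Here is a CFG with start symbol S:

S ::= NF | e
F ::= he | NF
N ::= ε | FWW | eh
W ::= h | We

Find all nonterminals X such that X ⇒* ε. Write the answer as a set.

Directly nullable (have an ε-rule): {N}.
Not nullable: F, S, W — each has a terminal in every rule's right-hand side or depends on a non-nullable symbol.

{N}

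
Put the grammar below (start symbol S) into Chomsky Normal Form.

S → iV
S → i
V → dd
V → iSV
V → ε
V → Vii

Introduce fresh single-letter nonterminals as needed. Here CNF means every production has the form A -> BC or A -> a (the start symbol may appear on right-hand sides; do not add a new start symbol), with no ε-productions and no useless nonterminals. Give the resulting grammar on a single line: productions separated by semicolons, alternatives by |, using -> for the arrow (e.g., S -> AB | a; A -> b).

S -> i | AV; A -> i; B -> d; C -> SV; D -> AA; V -> AA | AC | AS | BB | VD

Nullable: {V}; after ε-elimination: S -> i | iV; V -> dd | iS | ii | Vii | iSV.
No unit productions to eliminate.
TERM: introduce B -> d, A -> i and substitute in every rule of length ≥2.
BIN: V -> ASV becomes V -> AC, C -> SV; V -> VAA becomes V -> VD, D -> AA.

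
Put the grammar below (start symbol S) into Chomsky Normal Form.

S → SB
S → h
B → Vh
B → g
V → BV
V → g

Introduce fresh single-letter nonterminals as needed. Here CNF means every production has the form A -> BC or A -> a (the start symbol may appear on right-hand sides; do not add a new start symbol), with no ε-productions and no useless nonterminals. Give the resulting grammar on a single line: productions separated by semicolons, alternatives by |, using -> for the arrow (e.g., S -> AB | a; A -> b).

No ε-productions.
No unit productions to eliminate.
TERM: introduce A -> h and substitute in every rule of length ≥2.

S -> h | SB; A -> h; B -> g | VA; V -> g | BV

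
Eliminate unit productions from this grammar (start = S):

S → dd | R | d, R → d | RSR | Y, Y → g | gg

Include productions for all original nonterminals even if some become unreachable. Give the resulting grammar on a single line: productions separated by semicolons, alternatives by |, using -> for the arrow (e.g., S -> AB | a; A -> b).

S -> d | g | dd | gg | RSR; R -> d | g | gg | RSR; Y -> g | gg

Unit productions: R->Y, S->R.
Unit pairs (A ⇒* B via units): (R,Y), (S,R), (S,Y).
S: inherits non-unit rules of {R, S, Y} → RSR | d | dd | g | gg.
R: inherits non-unit rules of {R, Y} → RSR | d | g | gg.
Y: inherits non-unit rules of {Y} → g | gg.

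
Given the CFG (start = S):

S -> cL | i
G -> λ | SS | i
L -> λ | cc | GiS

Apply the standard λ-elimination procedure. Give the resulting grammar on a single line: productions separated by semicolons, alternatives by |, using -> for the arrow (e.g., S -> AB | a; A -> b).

S -> c | i | cL; G -> i | SS; L -> cc | iS | GiS

Nullable set: {G, L}.
S -> cL: L nullable, giving c | cL.
Drop G -> λ.
Drop L -> λ.
L -> GiS: G nullable, giving GiS | iS.
Unchanged (no nullable symbols): S -> i; G -> SS; G -> i; L -> cc.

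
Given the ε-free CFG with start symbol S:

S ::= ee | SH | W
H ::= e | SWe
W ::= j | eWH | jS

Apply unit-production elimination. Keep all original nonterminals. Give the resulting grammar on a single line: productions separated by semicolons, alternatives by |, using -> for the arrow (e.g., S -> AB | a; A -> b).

Unit productions: S->W.
Unit pairs (A ⇒* B via units): (S,W).
S: inherits non-unit rules of {S, W} → SH | eWH | ee | j | jS.
H: inherits non-unit rules of {H} → SWe | e.
W: inherits non-unit rules of {W} → eWH | j | jS.

S -> j | SH | ee | jS | eWH; H -> e | SWe; W -> j | jS | eWH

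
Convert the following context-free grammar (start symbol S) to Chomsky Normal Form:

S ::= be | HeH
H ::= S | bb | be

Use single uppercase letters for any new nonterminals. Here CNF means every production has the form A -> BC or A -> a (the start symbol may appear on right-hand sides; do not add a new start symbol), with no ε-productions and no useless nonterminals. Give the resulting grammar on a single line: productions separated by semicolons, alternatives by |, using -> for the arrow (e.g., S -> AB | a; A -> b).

S -> BA | HD; A -> e; B -> b; C -> AH; D -> AH; H -> BA | BB | HC

No ε-productions.
After unit-elimination: S -> be | HeH; H -> bb | be | HeH.
TERM: introduce B -> b, A -> e and substitute in every rule of length ≥2.
BIN: H -> HAH becomes H -> HC, C -> AH; S -> HAH becomes S -> HD, D -> AH.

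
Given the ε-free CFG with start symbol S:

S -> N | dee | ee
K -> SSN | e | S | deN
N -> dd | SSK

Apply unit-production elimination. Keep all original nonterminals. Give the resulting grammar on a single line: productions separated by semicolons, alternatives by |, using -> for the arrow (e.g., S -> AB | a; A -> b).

Unit productions: K->S, S->N.
Unit pairs (A ⇒* B via units): (K,N), (K,S), (S,N).
S: inherits non-unit rules of {N, S} → SSK | dd | dee | ee.
K: inherits non-unit rules of {K, N, S} → SSK | SSN | dd | deN | dee | e | ee.
N: inherits non-unit rules of {N} → SSK | dd.

S -> dd | ee | SSK | dee; K -> e | dd | ee | SSK | SSN | deN | dee; N -> dd | SSK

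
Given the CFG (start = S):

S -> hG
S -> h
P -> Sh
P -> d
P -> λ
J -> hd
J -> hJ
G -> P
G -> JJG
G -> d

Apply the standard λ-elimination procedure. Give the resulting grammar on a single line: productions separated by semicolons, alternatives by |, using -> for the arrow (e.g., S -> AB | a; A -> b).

Nullable set: {G, P}.
S -> hG: G nullable, giving h | hG.
G -> JJG: G nullable, giving JJ | JJG.
G -> P: P nullable, giving P.
Drop P -> λ.
Unchanged (no nullable symbols): S -> h; G -> d; J -> hJ; J -> hd; P -> Sh; P -> d.

S -> h | hG; G -> P | d | JJ | JJG; J -> hJ | hd; P -> d | Sh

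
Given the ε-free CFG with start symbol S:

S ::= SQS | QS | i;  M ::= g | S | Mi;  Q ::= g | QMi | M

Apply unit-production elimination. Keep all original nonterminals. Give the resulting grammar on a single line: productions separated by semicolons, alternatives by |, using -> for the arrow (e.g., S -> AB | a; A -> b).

Unit productions: M->S, Q->M.
Unit pairs (A ⇒* B via units): (M,S), (Q,M), (Q,S).
S: inherits non-unit rules of {S} → QS | SQS | i.
M: inherits non-unit rules of {M, S} → Mi | QS | SQS | g | i.
Q: inherits non-unit rules of {M, Q, S} → Mi | QMi | QS | SQS | g | i.

S -> i | QS | SQS; M -> g | i | Mi | QS | SQS; Q -> g | i | Mi | QS | QMi | SQS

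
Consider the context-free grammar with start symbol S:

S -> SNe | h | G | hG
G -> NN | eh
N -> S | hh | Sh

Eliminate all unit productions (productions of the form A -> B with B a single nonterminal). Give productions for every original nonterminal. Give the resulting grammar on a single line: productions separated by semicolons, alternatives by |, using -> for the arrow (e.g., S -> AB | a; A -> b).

S -> h | NN | eh | hG | SNe; G -> NN | eh; N -> h | NN | Sh | eh | hG | hh | SNe

Unit productions: N->S, S->G.
Unit pairs (A ⇒* B via units): (N,G), (N,S), (S,G).
S: inherits non-unit rules of {G, S} → NN | SNe | eh | h | hG.
G: inherits non-unit rules of {G} → NN | eh.
N: inherits non-unit rules of {G, N, S} → NN | SNe | Sh | eh | h | hG | hh.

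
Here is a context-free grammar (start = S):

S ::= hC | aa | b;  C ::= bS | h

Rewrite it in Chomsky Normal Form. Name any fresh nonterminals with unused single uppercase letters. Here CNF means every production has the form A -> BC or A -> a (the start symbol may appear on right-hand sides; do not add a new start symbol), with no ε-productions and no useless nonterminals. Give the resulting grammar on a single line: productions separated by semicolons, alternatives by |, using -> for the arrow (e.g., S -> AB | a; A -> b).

S -> b | BB | DC; A -> b; B -> a; C -> h | AS; D -> h

No ε-productions.
No unit productions to eliminate.
TERM: introduce B -> a, A -> b, D -> h and substitute in every rule of length ≥2.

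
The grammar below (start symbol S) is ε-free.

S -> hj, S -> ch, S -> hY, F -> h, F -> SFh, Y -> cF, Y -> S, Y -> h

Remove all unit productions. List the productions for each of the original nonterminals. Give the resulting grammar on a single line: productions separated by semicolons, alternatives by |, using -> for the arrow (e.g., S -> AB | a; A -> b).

S -> ch | hY | hj; F -> h | SFh; Y -> h | cF | ch | hY | hj

Unit productions: Y->S.
Unit pairs (A ⇒* B via units): (Y,S).
S: inherits non-unit rules of {S} → ch | hY | hj.
F: inherits non-unit rules of {F} → SFh | h.
Y: inherits non-unit rules of {S, Y} → cF | ch | h | hY | hj.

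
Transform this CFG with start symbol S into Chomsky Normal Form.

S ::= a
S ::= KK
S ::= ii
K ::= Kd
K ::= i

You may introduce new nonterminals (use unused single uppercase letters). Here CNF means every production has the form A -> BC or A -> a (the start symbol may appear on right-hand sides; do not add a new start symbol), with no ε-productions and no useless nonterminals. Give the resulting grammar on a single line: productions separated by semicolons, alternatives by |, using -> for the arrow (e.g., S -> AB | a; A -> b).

S -> a | BB | KK; A -> d; B -> i; K -> i | KA

No ε-productions.
No unit productions to eliminate.
TERM: introduce A -> d, B -> i and substitute in every rule of length ≥2.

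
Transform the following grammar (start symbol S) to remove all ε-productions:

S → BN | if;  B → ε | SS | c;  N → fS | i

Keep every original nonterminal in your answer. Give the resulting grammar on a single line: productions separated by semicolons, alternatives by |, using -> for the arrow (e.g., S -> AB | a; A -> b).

S -> N | BN | if; B -> c | SS; N -> i | fS

Nullable set: {B}.
S -> BN: B nullable, giving BN | N.
Drop B -> ε.
Unchanged (no nullable symbols): S -> if; B -> SS; B -> c; N -> fS; N -> i.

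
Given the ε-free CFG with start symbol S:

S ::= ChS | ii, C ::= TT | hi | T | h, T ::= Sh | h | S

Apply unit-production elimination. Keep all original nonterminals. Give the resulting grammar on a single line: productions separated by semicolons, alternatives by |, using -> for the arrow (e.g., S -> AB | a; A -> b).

S -> ii | ChS; C -> h | Sh | TT | hi | ii | ChS; T -> h | Sh | ii | ChS

Unit productions: C->T, T->S.
Unit pairs (A ⇒* B via units): (C,S), (C,T), (T,S).
S: inherits non-unit rules of {S} → ChS | ii.
C: inherits non-unit rules of {C, S, T} → ChS | Sh | TT | h | hi | ii.
T: inherits non-unit rules of {S, T} → ChS | Sh | h | ii.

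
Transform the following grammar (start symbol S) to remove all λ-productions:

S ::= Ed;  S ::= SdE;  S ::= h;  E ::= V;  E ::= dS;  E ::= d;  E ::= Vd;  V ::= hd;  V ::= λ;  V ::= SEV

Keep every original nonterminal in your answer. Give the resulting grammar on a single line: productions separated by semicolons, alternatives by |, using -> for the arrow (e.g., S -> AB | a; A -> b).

Nullable set: {E, V}.
S -> Ed: E nullable, giving Ed | d.
S -> SdE: E nullable, giving Sd | SdE.
E -> V: V nullable, giving V.
E -> Vd: V nullable, giving Vd | d.
Drop V -> λ.
V -> SEV: E, V nullable, giving S | SE | SEV | SV.
Unchanged (no nullable symbols): S -> h; E -> d; E -> dS; V -> hd.

S -> d | h | Ed | Sd | SdE; E -> V | d | Vd | dS; V -> S | SE | SV | hd | SEV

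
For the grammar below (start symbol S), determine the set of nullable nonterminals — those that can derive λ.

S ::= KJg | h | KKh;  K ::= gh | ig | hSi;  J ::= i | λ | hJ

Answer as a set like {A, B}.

Directly nullable (have an ε-rule): {J}.
Not nullable: K, S — each has a terminal in every rule's right-hand side or depends on a non-nullable symbol.

{J}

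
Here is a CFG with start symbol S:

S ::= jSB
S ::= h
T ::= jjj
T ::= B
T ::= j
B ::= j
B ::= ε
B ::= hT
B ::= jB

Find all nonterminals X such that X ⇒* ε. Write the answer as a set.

{B, T}

Directly nullable (have an ε-rule): {B}.
T is nullable via T -> B (every symbol on the right is already known nullable).
Not nullable: S — each has a terminal in every rule's right-hand side or depends on a non-nullable symbol.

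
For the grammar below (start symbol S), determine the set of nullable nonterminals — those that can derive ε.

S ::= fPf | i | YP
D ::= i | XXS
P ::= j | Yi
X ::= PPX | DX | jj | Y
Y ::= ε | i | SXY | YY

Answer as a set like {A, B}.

Directly nullable (have an ε-rule): {Y}.
X is nullable via X -> Y (every symbol on the right is already known nullable).
Not nullable: D, P, S — each has a terminal in every rule's right-hand side or depends on a non-nullable symbol.

{X, Y}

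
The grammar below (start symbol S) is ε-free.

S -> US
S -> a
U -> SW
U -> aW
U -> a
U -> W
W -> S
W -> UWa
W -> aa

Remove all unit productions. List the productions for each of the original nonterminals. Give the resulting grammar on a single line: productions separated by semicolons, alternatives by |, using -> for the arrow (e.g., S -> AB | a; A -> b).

Unit productions: U->W, W->S.
Unit pairs (A ⇒* B via units): (U,S), (U,W), (W,S).
S: inherits non-unit rules of {S} → US | a.
U: inherits non-unit rules of {S, U, W} → SW | US | UWa | a | aW | aa.
W: inherits non-unit rules of {S, W} → US | UWa | a | aa.

S -> a | US; U -> a | SW | US | aW | aa | UWa; W -> a | US | aa | UWa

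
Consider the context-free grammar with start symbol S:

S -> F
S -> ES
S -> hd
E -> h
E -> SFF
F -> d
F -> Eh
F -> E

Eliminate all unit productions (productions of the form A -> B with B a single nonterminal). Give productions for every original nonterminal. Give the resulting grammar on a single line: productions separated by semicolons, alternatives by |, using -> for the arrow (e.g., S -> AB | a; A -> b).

Unit productions: F->E, S->F.
Unit pairs (A ⇒* B via units): (F,E), (S,E), (S,F).
S: inherits non-unit rules of {E, F, S} → ES | Eh | SFF | d | h | hd.
E: inherits non-unit rules of {E} → SFF | h.
F: inherits non-unit rules of {E, F} → Eh | SFF | d | h.

S -> d | h | ES | Eh | hd | SFF; E -> h | SFF; F -> d | h | Eh | SFF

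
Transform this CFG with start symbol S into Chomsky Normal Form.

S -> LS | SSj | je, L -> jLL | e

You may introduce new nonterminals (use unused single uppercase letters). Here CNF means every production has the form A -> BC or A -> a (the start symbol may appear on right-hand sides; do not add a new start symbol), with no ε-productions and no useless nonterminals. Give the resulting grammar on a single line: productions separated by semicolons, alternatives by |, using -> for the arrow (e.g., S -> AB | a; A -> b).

No ε-productions.
No unit productions to eliminate.
TERM: introduce B -> e, A -> j and substitute in every rule of length ≥2.
BIN: L -> ALL becomes L -> AC, C -> LL; S -> SSA becomes S -> SD, D -> SA.

S -> AB | LS | SD; A -> j; B -> e; C -> LL; D -> SA; L -> e | AC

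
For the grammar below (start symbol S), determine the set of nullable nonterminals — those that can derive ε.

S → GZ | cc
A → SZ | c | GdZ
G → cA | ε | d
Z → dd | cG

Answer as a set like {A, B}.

{G}

Directly nullable (have an ε-rule): {G}.
Not nullable: A, S, Z — each has a terminal in every rule's right-hand side or depends on a non-nullable symbol.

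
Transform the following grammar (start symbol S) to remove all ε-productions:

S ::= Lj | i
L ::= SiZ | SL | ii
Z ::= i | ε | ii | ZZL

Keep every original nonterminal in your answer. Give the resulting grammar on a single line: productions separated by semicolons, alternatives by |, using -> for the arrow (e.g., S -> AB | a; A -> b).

S -> i | Lj; L -> SL | Si | ii | SiZ; Z -> L | i | ZL | ii | ZZL

Nullable set: {Z}.
L -> SiZ: Z nullable, giving Si | SiZ.
Drop Z -> ε.
Z -> ZZL: Z, Z nullable, giving L | ZL | ZZL.
Unchanged (no nullable symbols): S -> Lj; S -> i; L -> SL; L -> ii; Z -> i; Z -> ii.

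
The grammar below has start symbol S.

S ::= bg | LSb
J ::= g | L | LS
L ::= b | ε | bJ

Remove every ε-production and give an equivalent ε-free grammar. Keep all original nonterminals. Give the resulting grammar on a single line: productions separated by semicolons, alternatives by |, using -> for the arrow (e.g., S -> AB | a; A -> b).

S -> Sb | bg | LSb; J -> L | S | g | LS; L -> b | bJ

Nullable set: {J, L}.
S -> LSb: L nullable, giving LSb | Sb.
J -> L: L nullable, giving L.
J -> LS: L nullable, giving LS | S.
Drop L -> ε.
L -> bJ: J nullable, giving b | bJ.
Unchanged (no nullable symbols): S -> bg; J -> g; L -> b.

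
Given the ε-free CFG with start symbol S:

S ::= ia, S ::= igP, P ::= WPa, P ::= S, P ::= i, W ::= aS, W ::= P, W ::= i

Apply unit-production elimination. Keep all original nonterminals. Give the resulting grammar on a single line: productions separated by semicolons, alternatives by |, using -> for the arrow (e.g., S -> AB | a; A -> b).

S -> ia | igP; P -> i | ia | WPa | igP; W -> i | aS | ia | WPa | igP

Unit productions: P->S, W->P.
Unit pairs (A ⇒* B via units): (P,S), (W,P), (W,S).
S: inherits non-unit rules of {S} → ia | igP.
P: inherits non-unit rules of {P, S} → WPa | i | ia | igP.
W: inherits non-unit rules of {P, S, W} → WPa | aS | i | ia | igP.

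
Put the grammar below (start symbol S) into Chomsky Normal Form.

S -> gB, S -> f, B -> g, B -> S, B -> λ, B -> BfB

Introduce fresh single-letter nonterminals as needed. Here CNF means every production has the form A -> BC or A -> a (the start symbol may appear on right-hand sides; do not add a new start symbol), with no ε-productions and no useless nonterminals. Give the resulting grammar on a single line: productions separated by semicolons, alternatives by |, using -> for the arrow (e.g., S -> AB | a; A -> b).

Nullable: {B}; after ε-elimination: S -> f | g | gB; B -> S | f | g | Bf | fB | BfB.
After unit-elimination: S -> f | g | gB; B -> f | g | Bf | fB | gB | BfB.
TERM: introduce A -> f, C -> g and substitute in every rule of length ≥2.
BIN: B -> BAB becomes B -> BD, D -> AB.

S -> f | g | CB; A -> f; B -> f | g | AB | BA | BD | CB; C -> g; D -> AB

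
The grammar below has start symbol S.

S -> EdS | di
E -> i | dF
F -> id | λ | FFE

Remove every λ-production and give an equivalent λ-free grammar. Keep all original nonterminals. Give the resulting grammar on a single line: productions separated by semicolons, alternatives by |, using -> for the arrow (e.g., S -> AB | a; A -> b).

Nullable set: {F}.
E -> dF: F nullable, giving d | dF.
Drop F -> λ.
F -> FFE: F, F nullable, giving E | FE | FFE.
Unchanged (no nullable symbols): S -> EdS; S -> di; E -> i; F -> id.

S -> di | EdS; E -> d | i | dF; F -> E | FE | id | FFE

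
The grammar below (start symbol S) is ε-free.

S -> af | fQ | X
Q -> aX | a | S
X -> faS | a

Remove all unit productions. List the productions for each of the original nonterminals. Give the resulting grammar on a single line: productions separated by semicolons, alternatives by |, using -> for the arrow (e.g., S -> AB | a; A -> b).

S -> a | af | fQ | faS; Q -> a | aX | af | fQ | faS; X -> a | faS

Unit productions: Q->S, S->X.
Unit pairs (A ⇒* B via units): (Q,S), (Q,X), (S,X).
S: inherits non-unit rules of {S, X} → a | af | fQ | faS.
Q: inherits non-unit rules of {Q, S, X} → a | aX | af | fQ | faS.
X: inherits non-unit rules of {X} → a | faS.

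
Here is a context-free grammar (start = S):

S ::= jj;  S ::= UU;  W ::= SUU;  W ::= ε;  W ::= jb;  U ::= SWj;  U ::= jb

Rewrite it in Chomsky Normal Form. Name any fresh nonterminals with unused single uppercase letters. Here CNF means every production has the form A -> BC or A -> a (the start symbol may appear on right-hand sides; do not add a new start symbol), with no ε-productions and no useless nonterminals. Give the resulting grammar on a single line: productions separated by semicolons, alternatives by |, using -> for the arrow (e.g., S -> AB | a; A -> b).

Nullable: {W}; after ε-elimination: S -> UU | jj; U -> Sj | jb | SWj; W -> jb | SUU.
No unit productions to eliminate.
TERM: introduce B -> b, A -> j and substitute in every rule of length ≥2.
BIN: U -> SWA becomes U -> SC, C -> WA; W -> SUU becomes W -> SD, D -> UU.

S -> AA | UU; A -> j; B -> b; C -> WA; D -> UU; U -> AB | SA | SC; W -> AB | SD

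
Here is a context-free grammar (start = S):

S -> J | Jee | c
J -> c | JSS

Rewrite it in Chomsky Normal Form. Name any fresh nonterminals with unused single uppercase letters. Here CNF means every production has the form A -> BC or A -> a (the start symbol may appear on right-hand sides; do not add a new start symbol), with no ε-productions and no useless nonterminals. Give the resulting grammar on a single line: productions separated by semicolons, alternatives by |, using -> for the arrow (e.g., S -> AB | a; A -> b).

S -> c | JC | JD; A -> e; B -> SS; C -> AA; D -> SS; J -> c | JB

No ε-productions.
After unit-elimination: S -> c | JSS | Jee; J -> c | JSS.
TERM: introduce A -> e and substitute in every rule of length ≥2.
BIN: J -> JSS becomes J -> JB, B -> SS; S -> JAA becomes S -> JC, C -> AA; S -> JSS becomes S -> JD, D -> SS.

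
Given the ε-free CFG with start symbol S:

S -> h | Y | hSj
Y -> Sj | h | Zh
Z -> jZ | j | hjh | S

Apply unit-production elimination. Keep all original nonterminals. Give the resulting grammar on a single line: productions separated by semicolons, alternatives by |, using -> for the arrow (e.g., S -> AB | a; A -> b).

S -> h | Sj | Zh | hSj; Y -> h | Sj | Zh; Z -> h | j | Sj | Zh | jZ | hSj | hjh

Unit productions: S->Y, Z->S.
Unit pairs (A ⇒* B via units): (S,Y), (Z,S), (Z,Y).
S: inherits non-unit rules of {S, Y} → Sj | Zh | h | hSj.
Y: inherits non-unit rules of {Y} → Sj | Zh | h.
Z: inherits non-unit rules of {S, Y, Z} → Sj | Zh | h | hSj | hjh | j | jZ.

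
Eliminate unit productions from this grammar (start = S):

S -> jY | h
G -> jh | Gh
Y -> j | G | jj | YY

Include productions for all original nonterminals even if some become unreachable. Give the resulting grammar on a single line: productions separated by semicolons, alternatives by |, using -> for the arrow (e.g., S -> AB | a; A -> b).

Unit productions: Y->G.
Unit pairs (A ⇒* B via units): (Y,G).
S: inherits non-unit rules of {S} → h | jY.
G: inherits non-unit rules of {G} → Gh | jh.
Y: inherits non-unit rules of {G, Y} → Gh | YY | j | jh | jj.

S -> h | jY; G -> Gh | jh; Y -> j | Gh | YY | jh | jj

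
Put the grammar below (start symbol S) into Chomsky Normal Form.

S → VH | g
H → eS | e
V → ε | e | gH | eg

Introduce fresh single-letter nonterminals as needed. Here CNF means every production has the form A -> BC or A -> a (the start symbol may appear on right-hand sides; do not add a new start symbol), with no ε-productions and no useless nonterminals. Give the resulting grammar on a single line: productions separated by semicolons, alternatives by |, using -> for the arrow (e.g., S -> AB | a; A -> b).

Nullable: {V}; after ε-elimination: S -> H | g | VH; H -> e | eS; V -> e | eg | gH.
After unit-elimination: S -> e | g | VH | eS; H -> e | eS; V -> e | eg | gH.
TERM: introduce A -> e, B -> g and substitute in every rule of length ≥2.

S -> e | g | AS | VH; A -> e; B -> g; H -> e | AS; V -> e | AB | BH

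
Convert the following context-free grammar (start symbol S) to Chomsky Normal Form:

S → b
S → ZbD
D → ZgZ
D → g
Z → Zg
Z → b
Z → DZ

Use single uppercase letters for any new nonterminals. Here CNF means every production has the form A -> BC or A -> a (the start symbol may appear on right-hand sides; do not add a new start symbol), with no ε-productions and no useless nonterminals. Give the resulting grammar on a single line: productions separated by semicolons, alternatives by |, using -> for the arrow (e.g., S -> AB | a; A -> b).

S -> b | ZE; A -> g; B -> b; C -> AZ; D -> g | ZC; E -> BD; Z -> b | DZ | ZA

No ε-productions.
No unit productions to eliminate.
TERM: introduce B -> b, A -> g and substitute in every rule of length ≥2.
BIN: D -> ZAZ becomes D -> ZC, C -> AZ; S -> ZBD becomes S -> ZE, E -> BD.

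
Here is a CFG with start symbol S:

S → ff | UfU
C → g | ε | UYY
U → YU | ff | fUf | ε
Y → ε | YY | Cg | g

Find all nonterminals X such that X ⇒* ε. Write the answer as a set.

Directly nullable (have an ε-rule): {C, U, Y}.
Not nullable: S — each has a terminal in every rule's right-hand side or depends on a non-nullable symbol.

{C, U, Y}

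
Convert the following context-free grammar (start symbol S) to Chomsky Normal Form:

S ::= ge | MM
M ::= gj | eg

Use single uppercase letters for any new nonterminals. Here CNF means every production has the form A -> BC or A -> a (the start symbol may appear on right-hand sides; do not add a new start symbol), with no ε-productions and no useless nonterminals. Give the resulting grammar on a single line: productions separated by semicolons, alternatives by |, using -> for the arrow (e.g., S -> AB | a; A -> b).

No ε-productions.
No unit productions to eliminate.
TERM: introduce A -> e, B -> g, C -> j and substitute in every rule of length ≥2.

S -> BA | MM; A -> e; B -> g; C -> j; M -> AB | BC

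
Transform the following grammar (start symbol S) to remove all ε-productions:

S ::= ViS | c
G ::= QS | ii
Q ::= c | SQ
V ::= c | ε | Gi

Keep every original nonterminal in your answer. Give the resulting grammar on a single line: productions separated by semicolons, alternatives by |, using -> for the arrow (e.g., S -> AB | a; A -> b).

Nullable set: {V}.
S -> ViS: V nullable, giving ViS | iS.
Drop V -> ε.
Unchanged (no nullable symbols): S -> c; G -> QS; G -> ii; Q -> SQ; Q -> c; V -> Gi; V -> c.

S -> c | iS | ViS; G -> QS | ii; Q -> c | SQ; V -> c | Gi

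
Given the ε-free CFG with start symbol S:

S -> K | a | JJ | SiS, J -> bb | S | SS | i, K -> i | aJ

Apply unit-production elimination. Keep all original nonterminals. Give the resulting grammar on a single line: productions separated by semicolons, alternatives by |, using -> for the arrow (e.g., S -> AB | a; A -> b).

Unit productions: J->S, S->K.
Unit pairs (A ⇒* B via units): (J,K), (J,S), (S,K).
S: inherits non-unit rules of {K, S} → JJ | SiS | a | aJ | i.
J: inherits non-unit rules of {J, K, S} → JJ | SS | SiS | a | aJ | bb | i.
K: inherits non-unit rules of {K} → aJ | i.

S -> a | i | JJ | aJ | SiS; J -> a | i | JJ | SS | aJ | bb | SiS; K -> i | aJ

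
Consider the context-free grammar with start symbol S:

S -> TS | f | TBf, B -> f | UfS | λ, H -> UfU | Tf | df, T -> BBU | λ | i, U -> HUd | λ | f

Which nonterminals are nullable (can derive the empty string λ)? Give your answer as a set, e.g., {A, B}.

Directly nullable (have an ε-rule): {B, T, U}.
Not nullable: H, S — each has a terminal in every rule's right-hand side or depends on a non-nullable symbol.

{B, T, U}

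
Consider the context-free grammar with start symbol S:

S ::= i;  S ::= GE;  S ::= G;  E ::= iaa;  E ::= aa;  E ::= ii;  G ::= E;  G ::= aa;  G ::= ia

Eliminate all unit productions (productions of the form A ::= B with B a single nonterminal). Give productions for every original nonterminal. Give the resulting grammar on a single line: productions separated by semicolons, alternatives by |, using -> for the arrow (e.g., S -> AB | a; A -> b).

S -> i | GE | aa | ia | ii | iaa; E -> aa | ii | iaa; G -> aa | ia | ii | iaa

Unit productions: G->E, S->G.
Unit pairs (A ⇒* B via units): (G,E), (S,E), (S,G).
S: inherits non-unit rules of {E, G, S} → GE | aa | i | ia | iaa | ii.
E: inherits non-unit rules of {E} → aa | iaa | ii.
G: inherits non-unit rules of {E, G} → aa | ia | iaa | ii.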